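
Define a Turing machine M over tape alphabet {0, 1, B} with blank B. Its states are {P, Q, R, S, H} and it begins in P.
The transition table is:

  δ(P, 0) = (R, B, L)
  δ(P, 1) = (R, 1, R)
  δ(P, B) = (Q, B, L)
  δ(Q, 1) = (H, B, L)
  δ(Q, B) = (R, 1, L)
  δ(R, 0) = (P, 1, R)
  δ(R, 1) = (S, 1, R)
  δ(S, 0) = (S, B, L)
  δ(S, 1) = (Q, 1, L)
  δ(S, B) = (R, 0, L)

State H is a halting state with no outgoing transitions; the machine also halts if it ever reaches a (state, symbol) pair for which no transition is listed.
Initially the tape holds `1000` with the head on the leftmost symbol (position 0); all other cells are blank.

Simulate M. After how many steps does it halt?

9

P | B[1]000   read 1 → write 1, move R, go to R
R | B1[0]00   read 0 → write 1, move R, go to P
P | B11[0]0   read 0 → write B, move L, go to R
R | B1[1]B0   read 1 → write 1, move R, go to S
S | B11[B]0   read B → write 0, move L, go to R
R | B1[1]00   read 1 → write 1, move R, go to S
S | B11[0]0   read 0 → write B, move L, go to S
S | B1[1]B0   read 1 → write 1, move L, go to Q
Q | B[1]1B0   read 1 → write B, move L, go to H
H | [B]B1B0
M halts after 9 transitions.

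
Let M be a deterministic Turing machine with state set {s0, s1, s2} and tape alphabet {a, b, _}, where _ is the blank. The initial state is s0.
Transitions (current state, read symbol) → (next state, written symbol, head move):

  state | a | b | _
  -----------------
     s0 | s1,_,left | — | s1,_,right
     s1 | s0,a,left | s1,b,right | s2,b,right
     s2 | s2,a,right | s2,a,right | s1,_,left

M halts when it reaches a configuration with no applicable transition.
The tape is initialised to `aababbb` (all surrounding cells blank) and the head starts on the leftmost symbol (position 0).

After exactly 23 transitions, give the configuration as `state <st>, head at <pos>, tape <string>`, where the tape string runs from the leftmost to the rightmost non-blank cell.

state=s0 head=0 tape=_[a]ababbb_   (s0,a)→(s1,_,left)
state=s1 head=-1 tape=[_]_ababbb_   (s1,_)→(s2,b,right)
state=s2 head=0 tape=b[_]ababbb_   (s2,_)→(s1,_,left)
state=s1 head=-1 tape=[b]_ababbb_   (s1,b)→(s1,b,right)
state=s1 head=0 tape=b[_]ababbb_   (s1,_)→(s2,b,right)
state=s2 head=1 tape=bb[a]babbb_   (s2,a)→(s2,a,right)
state=s2 head=2 tape=bba[b]abbb_   (s2,b)→(s2,a,right)
state=s2 head=3 tape=bbaa[a]bbb_   (s2,a)→(s2,a,right)
state=s2 head=4 tape=bbaaa[b]bb_   (s2,b)→(s2,a,right)
state=s2 head=5 tape=bbaaaa[b]b_   (s2,b)→(s2,a,right)
state=s2 head=6 tape=bbaaaaa[b]_   (s2,b)→(s2,a,right)
state=s2 head=7 tape=bbaaaaaa[_]   (s2,_)→(s1,_,left)
state=s1 head=6 tape=bbaaaaa[a]_   (s1,a)→(s0,a,left)
state=s0 head=5 tape=bbaaaa[a]a_   (s0,a)→(s1,_,left)
state=s1 head=4 tape=bbaaa[a]_a_   (s1,a)→(s0,a,left)
state=s0 head=3 tape=bbaa[a]a_a_   (s0,a)→(s1,_,left)
state=s1 head=2 tape=bba[a]_a_a_   (s1,a)→(s0,a,left)
state=s0 head=1 tape=bb[a]a_a_a_   (s0,a)→(s1,_,left)
state=s1 head=0 tape=b[b]_a_a_a_   (s1,b)→(s1,b,right)
state=s1 head=1 tape=bb[_]a_a_a_   (s1,_)→(s2,b,right)
state=s2 head=2 tape=bbb[a]_a_a_   (s2,a)→(s2,a,right)
state=s2 head=3 tape=bbba[_]a_a_   (s2,_)→(s1,_,left)
state=s1 head=2 tape=bbb[a]_a_a_   (s1,a)→(s0,a,left)
state=s0 head=1 tape=bb[b]a_a_a_
After 23 steps: state s0, head at 1, tape bbba_a_a.

state s0, head at 1, tape bbba_a_a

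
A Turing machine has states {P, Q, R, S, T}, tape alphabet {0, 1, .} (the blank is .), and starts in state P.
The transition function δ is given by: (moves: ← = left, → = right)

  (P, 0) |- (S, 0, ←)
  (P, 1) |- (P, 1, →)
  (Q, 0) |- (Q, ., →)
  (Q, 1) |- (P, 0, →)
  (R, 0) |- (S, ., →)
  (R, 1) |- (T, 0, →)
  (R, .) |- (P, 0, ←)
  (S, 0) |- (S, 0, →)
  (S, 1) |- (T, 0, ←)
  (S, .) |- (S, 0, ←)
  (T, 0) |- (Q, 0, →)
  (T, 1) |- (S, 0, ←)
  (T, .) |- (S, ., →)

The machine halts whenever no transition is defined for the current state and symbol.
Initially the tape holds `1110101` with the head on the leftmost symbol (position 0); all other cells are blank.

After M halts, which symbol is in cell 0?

0

P | .[1]110101.   read 1 → write 1, move →, go to P
P | .1[1]10101.   read 1 → write 1, move →, go to P
P | .11[1]0101.   read 1 → write 1, move →, go to P
P | .111[0]101.   read 0 → write 0, move ←, go to S
S | .11[1]0101.   read 1 → write 0, move ←, go to T
T | .1[1]00101.   read 1 → write 0, move ←, go to S
S | .[1]000101.   read 1 → write 0, move ←, go to T
T | [.]0000101.   read . → write ., move →, go to S
S | .[0]000101.   read 0 → write 0, move →, go to S
S | .0[0]00101.   read 0 → write 0, move →, go to S
S | .00[0]0101.   read 0 → write 0, move →, go to S
S | .000[0]101.   read 0 → write 0, move →, go to S
S | .0000[1]01.   read 1 → write 0, move ←, go to T
T | .000[0]001.   read 0 → write 0, move →, go to Q
Q | .0000[0]01.   read 0 → write ., move →, go to Q
Q | .0000.[0]1.   read 0 → write ., move →, go to Q
Q | .0000..[1].   read 1 → write 0, move →, go to P
P | .0000..0[.]
Cell 0 holds 0 when M halts.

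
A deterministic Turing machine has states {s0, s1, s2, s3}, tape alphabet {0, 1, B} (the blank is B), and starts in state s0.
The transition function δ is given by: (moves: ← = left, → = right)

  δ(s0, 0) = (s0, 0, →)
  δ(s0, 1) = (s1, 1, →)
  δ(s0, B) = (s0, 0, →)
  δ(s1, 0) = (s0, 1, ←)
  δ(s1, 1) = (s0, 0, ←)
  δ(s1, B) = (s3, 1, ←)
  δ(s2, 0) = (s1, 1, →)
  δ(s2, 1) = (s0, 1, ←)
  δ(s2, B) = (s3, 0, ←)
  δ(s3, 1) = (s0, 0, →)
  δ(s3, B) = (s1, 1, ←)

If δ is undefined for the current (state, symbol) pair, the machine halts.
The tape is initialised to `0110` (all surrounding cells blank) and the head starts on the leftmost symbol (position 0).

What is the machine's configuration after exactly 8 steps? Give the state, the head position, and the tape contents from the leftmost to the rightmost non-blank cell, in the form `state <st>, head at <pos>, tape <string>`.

state s1, head at 2, tape 0100

state=s0 head=0 tape=[0]110   (s0,0)→(s0,0,→)
state=s0 head=1 tape=0[1]10   (s0,1)→(s1,1,→)
state=s1 head=2 tape=01[1]0   (s1,1)→(s0,0,←)
state=s0 head=1 tape=0[1]00   (s0,1)→(s1,1,→)
state=s1 head=2 tape=01[0]0   (s1,0)→(s0,1,←)
state=s0 head=1 tape=0[1]10   (s0,1)→(s1,1,→)
state=s1 head=2 tape=01[1]0   (s1,1)→(s0,0,←)
state=s0 head=1 tape=0[1]00   (s0,1)→(s1,1,→)
state=s1 head=2 tape=01[0]0
After 8 steps: state s1, head at 2, tape 0100.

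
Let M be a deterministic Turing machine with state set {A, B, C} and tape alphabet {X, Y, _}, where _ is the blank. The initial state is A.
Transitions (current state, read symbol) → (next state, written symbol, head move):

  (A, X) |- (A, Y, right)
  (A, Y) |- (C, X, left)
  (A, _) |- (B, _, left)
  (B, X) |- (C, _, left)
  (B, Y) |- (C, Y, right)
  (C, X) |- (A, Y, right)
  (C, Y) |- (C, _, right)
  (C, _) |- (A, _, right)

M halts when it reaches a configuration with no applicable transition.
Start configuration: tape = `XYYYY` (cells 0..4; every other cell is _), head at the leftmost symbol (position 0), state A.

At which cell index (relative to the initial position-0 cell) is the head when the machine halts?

5

state=A head=0 tape=[X]YYYY__   (A,X)→(A,Y,right)
state=A head=1 tape=Y[Y]YYY__   (A,Y)→(C,X,left)
state=C head=0 tape=[Y]XYYY__   (C,Y)→(C,_,right)
state=C head=1 tape=_[X]YYY__   (C,X)→(A,Y,right)
state=A head=2 tape=_Y[Y]YY__   (A,Y)→(C,X,left)
state=C head=1 tape=_[Y]XYY__   (C,Y)→(C,_,right)
state=C head=2 tape=__[X]YY__   (C,X)→(A,Y,right)
state=A head=3 tape=__Y[Y]Y__   (A,Y)→(C,X,left)
state=C head=2 tape=__[Y]XY__   (C,Y)→(C,_,right)
state=C head=3 tape=___[X]Y__   (C,X)→(A,Y,right)
state=A head=4 tape=___Y[Y]__   (A,Y)→(C,X,left)
state=C head=3 tape=___[Y]X__   (C,Y)→(C,_,right)
state=C head=4 tape=____[X]__   (C,X)→(A,Y,right)
state=A head=5 tape=____Y[_]_   (A,_)→(B,_,left)
state=B head=4 tape=____[Y]__   (B,Y)→(C,Y,right)
state=C head=5 tape=____Y[_]_   (C,_)→(A,_,right)
state=A head=6 tape=____Y_[_]   (A,_)→(B,_,left)
state=B head=5 tape=____Y[_]_
At halt the head is at cell 5.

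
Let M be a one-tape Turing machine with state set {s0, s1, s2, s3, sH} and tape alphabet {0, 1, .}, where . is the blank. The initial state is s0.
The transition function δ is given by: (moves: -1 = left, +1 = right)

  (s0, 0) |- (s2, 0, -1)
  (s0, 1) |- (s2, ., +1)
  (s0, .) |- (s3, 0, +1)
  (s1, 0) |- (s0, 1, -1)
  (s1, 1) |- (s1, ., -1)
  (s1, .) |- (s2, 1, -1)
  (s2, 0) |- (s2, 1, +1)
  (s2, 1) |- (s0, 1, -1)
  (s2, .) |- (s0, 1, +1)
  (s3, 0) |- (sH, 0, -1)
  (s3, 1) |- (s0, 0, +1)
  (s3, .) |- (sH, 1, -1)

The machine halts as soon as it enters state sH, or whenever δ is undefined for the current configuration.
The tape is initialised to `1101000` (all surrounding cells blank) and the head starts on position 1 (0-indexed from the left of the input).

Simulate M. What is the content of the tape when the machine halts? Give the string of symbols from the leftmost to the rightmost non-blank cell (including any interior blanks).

1.01111101

s0 | 1[1]01000...   read 1 → write ., move +1, go to s2
s2 | 1.[0]1000...   read 0 → write 1, move +1, go to s2
s2 | 1.1[1]000...   read 1 → write 1, move -1, go to s0
s0 | 1.[1]1000...   read 1 → write ., move +1, go to s2
s2 | 1..[1]000...   read 1 → write 1, move -1, go to s0
s0 | 1.[.]1000...   read . → write 0, move +1, go to s3
s3 | 1.0[1]000...   read 1 → write 0, move +1, go to s0
s0 | 1.00[0]00...   read 0 → write 0, move -1, go to s2
s2 | 1.0[0]000...   read 0 → write 1, move +1, go to s2
s2 | 1.01[0]00...   read 0 → write 1, move +1, go to s2
s2 | 1.011[0]0...   read 0 → write 1, move +1, go to s2
s2 | 1.0111[0]...   read 0 → write 1, move +1, go to s2
s2 | 1.01111[.]..   read . → write 1, move +1, go to s0
s0 | 1.011111[.].   read . → write 0, move +1, go to s3
s3 | 1.0111110[.]   read . → write 1, move -1, go to sH
sH | 1.011111[0]1
The non-blank tape span at halt is 1.01111101.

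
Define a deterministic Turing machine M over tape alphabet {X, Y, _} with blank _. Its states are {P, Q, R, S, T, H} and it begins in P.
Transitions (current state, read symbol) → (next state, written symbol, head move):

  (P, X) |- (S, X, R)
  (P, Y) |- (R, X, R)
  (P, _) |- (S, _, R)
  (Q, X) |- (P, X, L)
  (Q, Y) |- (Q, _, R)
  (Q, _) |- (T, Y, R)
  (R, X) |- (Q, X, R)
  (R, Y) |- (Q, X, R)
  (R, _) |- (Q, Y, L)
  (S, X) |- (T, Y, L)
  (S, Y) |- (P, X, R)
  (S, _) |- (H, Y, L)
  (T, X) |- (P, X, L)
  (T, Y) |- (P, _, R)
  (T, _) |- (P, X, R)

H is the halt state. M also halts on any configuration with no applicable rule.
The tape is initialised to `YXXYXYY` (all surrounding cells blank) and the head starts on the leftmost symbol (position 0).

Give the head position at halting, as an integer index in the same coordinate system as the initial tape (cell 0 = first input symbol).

9

state=P head=0 tape=_[Y]XXYXYY____   (P,Y)→(R,X,R)
state=R head=1 tape=_X[X]XYXYY____   (R,X)→(Q,X,R)
state=Q head=2 tape=_XX[X]YXYY____   (Q,X)→(P,X,L)
state=P head=1 tape=_X[X]XYXYY____   (P,X)→(S,X,R)
state=S head=2 tape=_XX[X]YXYY____   (S,X)→(T,Y,L)
state=T head=1 tape=_X[X]YYXYY____   (T,X)→(P,X,L)
state=P head=0 tape=_[X]XYYXYY____   (P,X)→(S,X,R)
state=S head=1 tape=_X[X]YYXYY____   (S,X)→(T,Y,L)
state=T head=0 tape=_[X]YYYXYY____   (T,X)→(P,X,L)
state=P head=-1 tape=[_]XYYYXYY____   (P,_)→(S,_,R)
state=S head=0 tape=_[X]YYYXYY____   (S,X)→(T,Y,L)
state=T head=-1 tape=[_]YYYYXYY____   (T,_)→(P,X,R)
state=P head=0 tape=X[Y]YYYXYY____   (P,Y)→(R,X,R)
state=R head=1 tape=XX[Y]YYXYY____   (R,Y)→(Q,X,R)
state=Q head=2 tape=XXX[Y]YXYY____   (Q,Y)→(Q,_,R)
state=Q head=3 tape=XXX_[Y]XYY____   (Q,Y)→(Q,_,R)
state=Q head=4 tape=XXX__[X]YY____   (Q,X)→(P,X,L)
state=P head=3 tape=XXX_[_]XYY____   (P,_)→(S,_,R)
state=S head=4 tape=XXX__[X]YY____   (S,X)→(T,Y,L)
state=T head=3 tape=XXX_[_]YYY____   (T,_)→(P,X,R)
state=P head=4 tape=XXX_X[Y]YY____   (P,Y)→(R,X,R)
state=R head=5 tape=XXX_XX[Y]Y____   (R,Y)→(Q,X,R)
state=Q head=6 tape=XXX_XXX[Y]____   (Q,Y)→(Q,_,R)
state=Q head=7 tape=XXX_XXX_[_]___   (Q,_)→(T,Y,R)
state=T head=8 tape=XXX_XXX_Y[_]__   (T,_)→(P,X,R)
state=P head=9 tape=XXX_XXX_YX[_]_   (P,_)→(S,_,R)
state=S head=10 tape=XXX_XXX_YX_[_]   (S,_)→(H,Y,L)
state=H head=9 tape=XXX_XXX_YX[_]Y
At halt the head is at cell 9.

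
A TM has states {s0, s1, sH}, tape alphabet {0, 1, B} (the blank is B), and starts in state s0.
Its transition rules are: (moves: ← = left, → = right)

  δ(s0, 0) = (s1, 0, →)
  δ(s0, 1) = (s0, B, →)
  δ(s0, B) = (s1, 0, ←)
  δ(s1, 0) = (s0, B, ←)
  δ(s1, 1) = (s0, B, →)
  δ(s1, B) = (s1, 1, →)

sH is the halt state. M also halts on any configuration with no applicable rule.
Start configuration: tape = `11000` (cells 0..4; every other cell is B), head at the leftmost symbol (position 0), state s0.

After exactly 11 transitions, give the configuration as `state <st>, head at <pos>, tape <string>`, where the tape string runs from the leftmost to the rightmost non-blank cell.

s0 | [1]1000   read 1 → write B, move →, go to s0
s0 | B[1]000   read 1 → write B, move →, go to s0
s0 | BB[0]00   read 0 → write 0, move →, go to s1
s1 | BB0[0]0   read 0 → write B, move ←, go to s0
s0 | BB[0]B0   read 0 → write 0, move →, go to s1
s1 | BB0[B]0   read B → write 1, move →, go to s1
s1 | BB01[0]   read 0 → write B, move ←, go to s0
s0 | BB0[1]B   read 1 → write B, move →, go to s0
s0 | BB0B[B]   read B → write 0, move ←, go to s1
s1 | BB0[B]0   read B → write 1, move →, go to s1
s1 | BB01[0]   read 0 → write B, move ←, go to s0
s0 | BB0[1]B
After 11 steps: state s0, head at 3, tape 01.

state s0, head at 3, tape 01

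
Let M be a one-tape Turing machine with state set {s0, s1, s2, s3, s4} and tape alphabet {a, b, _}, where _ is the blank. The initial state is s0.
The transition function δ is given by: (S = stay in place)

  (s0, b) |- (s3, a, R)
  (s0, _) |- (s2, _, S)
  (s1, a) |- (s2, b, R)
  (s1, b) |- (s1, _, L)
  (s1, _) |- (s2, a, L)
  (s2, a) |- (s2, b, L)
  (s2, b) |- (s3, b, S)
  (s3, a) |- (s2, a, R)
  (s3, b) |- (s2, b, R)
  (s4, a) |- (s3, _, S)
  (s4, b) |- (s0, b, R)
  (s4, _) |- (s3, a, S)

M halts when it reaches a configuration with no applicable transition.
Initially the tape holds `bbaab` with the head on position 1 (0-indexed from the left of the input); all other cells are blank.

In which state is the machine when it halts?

s0 | b[b]aab_   read b → write a, move R, go to s3
s3 | ba[a]ab_   read a → write a, move R, go to s2
s2 | baa[a]b_   read a → write b, move L, go to s2
s2 | ba[a]bb_   read a → write b, move L, go to s2
s2 | b[a]bbb_   read a → write b, move L, go to s2
s2 | [b]bbbb_   read b → write b, move S, go to s3
s3 | [b]bbbb_   read b → write b, move R, go to s2
s2 | b[b]bbb_   read b → write b, move S, go to s3
s3 | b[b]bbb_   read b → write b, move R, go to s2
s2 | bb[b]bb_   read b → write b, move S, go to s3
s3 | bb[b]bb_   read b → write b, move R, go to s2
s2 | bbb[b]b_   read b → write b, move S, go to s3
s3 | bbb[b]b_   read b → write b, move R, go to s2
s2 | bbbb[b]_   read b → write b, move S, go to s3
s3 | bbbb[b]_   read b → write b, move R, go to s2
s2 | bbbbb[_]
No transition is defined for (s2, _); M halts in state s2.

s2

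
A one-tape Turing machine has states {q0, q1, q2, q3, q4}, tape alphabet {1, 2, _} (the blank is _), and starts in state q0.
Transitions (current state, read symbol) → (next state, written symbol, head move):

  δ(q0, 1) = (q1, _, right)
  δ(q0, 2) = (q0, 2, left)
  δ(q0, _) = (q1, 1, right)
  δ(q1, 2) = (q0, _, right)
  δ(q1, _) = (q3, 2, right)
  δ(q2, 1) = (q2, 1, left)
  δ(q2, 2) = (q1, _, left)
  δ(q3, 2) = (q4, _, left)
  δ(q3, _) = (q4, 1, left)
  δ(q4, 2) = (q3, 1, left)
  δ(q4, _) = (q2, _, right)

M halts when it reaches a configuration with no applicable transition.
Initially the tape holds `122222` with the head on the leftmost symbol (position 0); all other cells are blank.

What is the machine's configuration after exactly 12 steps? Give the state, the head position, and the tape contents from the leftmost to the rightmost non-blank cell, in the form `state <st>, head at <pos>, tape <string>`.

state=q0 head=0 tape=[1]22222   (q0,1)→(q1,_,right)
state=q1 head=1 tape=_[2]2222   (q1,2)→(q0,_,right)
state=q0 head=2 tape=__[2]222   (q0,2)→(q0,2,left)
state=q0 head=1 tape=_[_]2222   (q0,_)→(q1,1,right)
state=q1 head=2 tape=_1[2]222   (q1,2)→(q0,_,right)
state=q0 head=3 tape=_1_[2]22   (q0,2)→(q0,2,left)
state=q0 head=2 tape=_1[_]222   (q0,_)→(q1,1,right)
state=q1 head=3 tape=_11[2]22   (q1,2)→(q0,_,right)
state=q0 head=4 tape=_11_[2]2   (q0,2)→(q0,2,left)
state=q0 head=3 tape=_11[_]22   (q0,_)→(q1,1,right)
state=q1 head=4 tape=_111[2]2   (q1,2)→(q0,_,right)
state=q0 head=5 tape=_111_[2]   (q0,2)→(q0,2,left)
state=q0 head=4 tape=_111[_]2
After 12 steps: state q0, head at 4, tape 111_2.

state q0, head at 4, tape 111_2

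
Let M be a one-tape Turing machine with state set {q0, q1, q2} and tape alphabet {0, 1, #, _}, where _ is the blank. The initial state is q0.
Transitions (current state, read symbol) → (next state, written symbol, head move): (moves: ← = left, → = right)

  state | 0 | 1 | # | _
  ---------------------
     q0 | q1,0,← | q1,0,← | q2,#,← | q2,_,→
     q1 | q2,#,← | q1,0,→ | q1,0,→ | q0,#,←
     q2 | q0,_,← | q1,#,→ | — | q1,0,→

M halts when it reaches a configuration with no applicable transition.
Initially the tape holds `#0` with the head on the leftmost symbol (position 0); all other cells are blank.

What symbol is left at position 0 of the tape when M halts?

state=q0 head=0 tape=___[#]0   (q0,#)→(q2,#,←)
state=q2 head=-1 tape=__[_]#0   (q2,_)→(q1,0,→)
state=q1 head=0 tape=__0[#]0   (q1,#)→(q1,0,→)
state=q1 head=1 tape=__00[0]   (q1,0)→(q2,#,←)
state=q2 head=0 tape=__0[0]#   (q2,0)→(q0,_,←)
state=q0 head=-1 tape=__[0]_#   (q0,0)→(q1,0,←)
state=q1 head=-2 tape=_[_]0_#   (q1,_)→(q0,#,←)
state=q0 head=-3 tape=[_]#0_#   (q0,_)→(q2,_,→)
state=q2 head=-2 tape=_[#]0_#
Cell 0 holds _ when M halts.

_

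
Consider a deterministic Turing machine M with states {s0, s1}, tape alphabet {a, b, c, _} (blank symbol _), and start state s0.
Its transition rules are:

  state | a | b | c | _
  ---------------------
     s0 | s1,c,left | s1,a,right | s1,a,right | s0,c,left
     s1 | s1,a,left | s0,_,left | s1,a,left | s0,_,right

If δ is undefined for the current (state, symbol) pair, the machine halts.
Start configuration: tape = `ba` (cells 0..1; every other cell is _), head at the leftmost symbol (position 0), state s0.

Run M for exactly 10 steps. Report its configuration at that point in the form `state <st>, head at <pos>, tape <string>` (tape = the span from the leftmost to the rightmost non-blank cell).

state=s0 head=0 tape=_[b]a   (s0,b)→(s1,a,right)
state=s1 head=1 tape=_a[a]   (s1,a)→(s1,a,left)
state=s1 head=0 tape=_[a]a   (s1,a)→(s1,a,left)
state=s1 head=-1 tape=[_]aa   (s1,_)→(s0,_,right)
state=s0 head=0 tape=_[a]a   (s0,a)→(s1,c,left)
state=s1 head=-1 tape=[_]ca   (s1,_)→(s0,_,right)
state=s0 head=0 tape=_[c]a   (s0,c)→(s1,a,right)
state=s1 head=1 tape=_a[a]   (s1,a)→(s1,a,left)
state=s1 head=0 tape=_[a]a   (s1,a)→(s1,a,left)
state=s1 head=-1 tape=[_]aa   (s1,_)→(s0,_,right)
state=s0 head=0 tape=_[a]a
After 10 steps: state s0, head at 0, tape aa.

state s0, head at 0, tape aa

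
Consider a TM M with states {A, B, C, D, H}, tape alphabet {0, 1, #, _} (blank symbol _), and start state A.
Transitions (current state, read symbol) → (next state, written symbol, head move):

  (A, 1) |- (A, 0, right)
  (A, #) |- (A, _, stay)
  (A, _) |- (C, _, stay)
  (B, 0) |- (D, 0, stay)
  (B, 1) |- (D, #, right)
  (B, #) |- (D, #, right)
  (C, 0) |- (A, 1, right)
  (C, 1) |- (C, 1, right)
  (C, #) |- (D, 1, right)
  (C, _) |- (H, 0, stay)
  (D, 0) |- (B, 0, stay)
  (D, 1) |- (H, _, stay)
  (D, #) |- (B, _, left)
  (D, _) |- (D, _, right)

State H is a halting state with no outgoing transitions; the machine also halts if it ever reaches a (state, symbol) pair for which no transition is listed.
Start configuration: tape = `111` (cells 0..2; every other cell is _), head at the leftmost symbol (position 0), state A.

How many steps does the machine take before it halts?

5

state=A head=0 tape=[1]11_   (A,1)→(A,0,right)
state=A head=1 tape=0[1]1_   (A,1)→(A,0,right)
state=A head=2 tape=00[1]_   (A,1)→(A,0,right)
state=A head=3 tape=000[_]   (A,_)→(C,_,stay)
state=C head=3 tape=000[_]   (C,_)→(H,0,stay)
state=H head=3 tape=000[0]
M halts after 5 transitions.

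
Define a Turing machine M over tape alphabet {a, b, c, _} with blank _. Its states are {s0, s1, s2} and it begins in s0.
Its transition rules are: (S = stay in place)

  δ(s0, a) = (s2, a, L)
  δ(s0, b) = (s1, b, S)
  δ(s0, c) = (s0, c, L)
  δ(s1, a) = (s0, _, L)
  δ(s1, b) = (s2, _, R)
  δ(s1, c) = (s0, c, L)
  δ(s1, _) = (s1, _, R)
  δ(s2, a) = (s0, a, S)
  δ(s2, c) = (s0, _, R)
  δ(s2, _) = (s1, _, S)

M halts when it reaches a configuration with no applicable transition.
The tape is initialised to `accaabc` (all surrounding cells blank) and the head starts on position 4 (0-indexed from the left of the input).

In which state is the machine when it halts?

state=s0 head=4 tape=acca[a]bc   (s0,a)→(s2,a,L)
state=s2 head=3 tape=acc[a]abc   (s2,a)→(s0,a,S)
state=s0 head=3 tape=acc[a]abc   (s0,a)→(s2,a,L)
state=s2 head=2 tape=ac[c]aabc   (s2,c)→(s0,_,R)
state=s0 head=3 tape=ac_[a]abc   (s0,a)→(s2,a,L)
state=s2 head=2 tape=ac[_]aabc   (s2,_)→(s1,_,S)
state=s1 head=2 tape=ac[_]aabc   (s1,_)→(s1,_,R)
state=s1 head=3 tape=ac_[a]abc   (s1,a)→(s0,_,L)
state=s0 head=2 tape=ac[_]_abc
No transition is defined for (s0, _); M halts in state s0.

s0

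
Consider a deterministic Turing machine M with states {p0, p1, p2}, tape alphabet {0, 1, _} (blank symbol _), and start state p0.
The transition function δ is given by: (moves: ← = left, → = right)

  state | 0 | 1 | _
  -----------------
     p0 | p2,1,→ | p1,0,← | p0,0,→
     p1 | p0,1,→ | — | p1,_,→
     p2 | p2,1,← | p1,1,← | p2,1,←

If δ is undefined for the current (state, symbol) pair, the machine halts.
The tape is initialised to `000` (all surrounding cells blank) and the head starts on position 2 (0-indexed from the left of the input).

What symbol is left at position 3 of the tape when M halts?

1

state=p0 head=2 tape=00[0]_   (p0,0)→(p2,1,→)
state=p2 head=3 tape=001[_]   (p2,_)→(p2,1,←)
state=p2 head=2 tape=00[1]1   (p2,1)→(p1,1,←)
state=p1 head=1 tape=0[0]11   (p1,0)→(p0,1,→)
state=p0 head=2 tape=01[1]1   (p0,1)→(p1,0,←)
state=p1 head=1 tape=0[1]01
Cell 3 holds 1 when M halts.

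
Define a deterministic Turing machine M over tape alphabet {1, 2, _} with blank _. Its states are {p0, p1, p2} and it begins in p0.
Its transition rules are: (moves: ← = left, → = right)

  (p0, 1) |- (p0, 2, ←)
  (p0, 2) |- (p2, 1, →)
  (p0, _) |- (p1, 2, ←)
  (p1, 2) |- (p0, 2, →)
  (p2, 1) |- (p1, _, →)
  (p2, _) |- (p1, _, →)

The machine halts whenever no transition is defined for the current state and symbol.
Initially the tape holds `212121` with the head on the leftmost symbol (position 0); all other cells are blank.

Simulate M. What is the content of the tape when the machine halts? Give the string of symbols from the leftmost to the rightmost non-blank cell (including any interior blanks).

1_1221

p0 | [2]12121   read 2 → write 1, move →, go to p2
p2 | 1[1]2121   read 1 → write _, move →, go to p1
p1 | 1_[2]121   read 2 → write 2, move →, go to p0
p0 | 1_2[1]21   read 1 → write 2, move ←, go to p0
p0 | 1_[2]221   read 2 → write 1, move →, go to p2
p2 | 1_1[2]21
The non-blank tape span at halt is 1_1221.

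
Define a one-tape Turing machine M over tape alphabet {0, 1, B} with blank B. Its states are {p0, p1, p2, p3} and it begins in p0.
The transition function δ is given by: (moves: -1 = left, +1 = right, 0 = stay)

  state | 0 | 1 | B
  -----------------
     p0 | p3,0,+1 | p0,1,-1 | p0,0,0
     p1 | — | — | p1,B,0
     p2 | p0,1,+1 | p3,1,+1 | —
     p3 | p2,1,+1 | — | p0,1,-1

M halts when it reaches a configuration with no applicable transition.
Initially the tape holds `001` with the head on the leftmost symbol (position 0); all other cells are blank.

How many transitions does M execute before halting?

state=p0 head=0 tape=[0]01B   (p0,0)→(p3,0,+1)
state=p3 head=1 tape=0[0]1B   (p3,0)→(p2,1,+1)
state=p2 head=2 tape=01[1]B   (p2,1)→(p3,1,+1)
state=p3 head=3 tape=011[B]   (p3,B)→(p0,1,-1)
state=p0 head=2 tape=01[1]1   (p0,1)→(p0,1,-1)
state=p0 head=1 tape=0[1]11   (p0,1)→(p0,1,-1)
state=p0 head=0 tape=[0]111   (p0,0)→(p3,0,+1)
state=p3 head=1 tape=0[1]11
M halts after 7 transitions.

7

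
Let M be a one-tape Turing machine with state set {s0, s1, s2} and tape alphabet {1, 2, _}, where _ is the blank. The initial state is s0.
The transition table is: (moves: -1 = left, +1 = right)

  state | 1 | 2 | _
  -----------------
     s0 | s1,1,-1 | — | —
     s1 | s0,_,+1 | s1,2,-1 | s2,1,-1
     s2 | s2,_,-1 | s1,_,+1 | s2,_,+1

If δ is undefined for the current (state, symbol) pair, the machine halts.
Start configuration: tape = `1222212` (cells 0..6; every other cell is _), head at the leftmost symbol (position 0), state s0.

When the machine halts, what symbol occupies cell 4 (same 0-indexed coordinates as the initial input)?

_

s0 | __[1]222212   read 1 → write 1, move -1, go to s1
s1 | _[_]1222212   read _ → write 1, move -1, go to s2
s2 | [_]11222212   read _ → write _, move +1, go to s2
s2 | _[1]1222212   read 1 → write _, move -1, go to s2
s2 | [_]_1222212   read _ → write _, move +1, go to s2
s2 | _[_]1222212   read _ → write _, move +1, go to s2
s2 | __[1]222212   read 1 → write _, move -1, go to s2
s2 | _[_]_222212   read _ → write _, move +1, go to s2
s2 | __[_]222212   read _ → write _, move +1, go to s2
s2 | ___[2]22212   read 2 → write _, move +1, go to s1
s1 | ____[2]2212   read 2 → write 2, move -1, go to s1
s1 | ___[_]22212   read _ → write 1, move -1, go to s2
s2 | __[_]122212   read _ → write _, move +1, go to s2
s2 | ___[1]22212   read 1 → write _, move -1, go to s2
s2 | __[_]_22212   read _ → write _, move +1, go to s2
s2 | ___[_]22212   read _ → write _, move +1, go to s2
s2 | ____[2]2212   read 2 → write _, move +1, go to s1
s1 | _____[2]212   read 2 → write 2, move -1, go to s1
s1 | ____[_]2212   read _ → write 1, move -1, go to s2
s2 | ___[_]12212   read _ → write _, move +1, go to s2
s2 | ____[1]2212   read 1 → write _, move -1, go to s2
s2 | ___[_]_2212   read _ → write _, move +1, go to s2
s2 | ____[_]2212   read _ → write _, move +1, go to s2
s2 | _____[2]212   read 2 → write _, move +1, go to s1
s1 | ______[2]12   read 2 → write 2, move -1, go to s1
s1 | _____[_]212   read _ → write 1, move -1, go to s2
s2 | ____[_]1212   read _ → write _, move +1, go to s2
s2 | _____[1]212   read 1 → write _, move -1, go to s2
s2 | ____[_]_212   read _ → write _, move +1, go to s2
s2 | _____[_]212   read _ → write _, move +1, go to s2
s2 | ______[2]12   read 2 → write _, move +1, go to s1
s1 | _______[1]2   read 1 → write _, move +1, go to s0
s0 | ________[2]
Cell 4 holds _ when M halts.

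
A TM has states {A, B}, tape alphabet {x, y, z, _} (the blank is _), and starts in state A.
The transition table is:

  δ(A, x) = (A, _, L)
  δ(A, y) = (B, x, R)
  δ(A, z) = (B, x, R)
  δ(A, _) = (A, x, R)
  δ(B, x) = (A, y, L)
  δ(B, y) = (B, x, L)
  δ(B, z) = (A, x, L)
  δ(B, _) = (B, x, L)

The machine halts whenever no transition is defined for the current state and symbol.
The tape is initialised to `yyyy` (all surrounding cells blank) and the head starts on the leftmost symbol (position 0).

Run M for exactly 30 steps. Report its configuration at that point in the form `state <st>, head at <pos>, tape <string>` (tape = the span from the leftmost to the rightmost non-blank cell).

state=A head=0 tape=____[y]yyy   (A,y)→(B,x,R)
state=B head=1 tape=____x[y]yy   (B,y)→(B,x,L)
state=B head=0 tape=____[x]xyy   (B,x)→(A,y,L)
state=A head=-1 tape=___[_]yxyy   (A,_)→(A,x,R)
state=A head=0 tape=___x[y]xyy   (A,y)→(B,x,R)
state=B head=1 tape=___xx[x]yy   (B,x)→(A,y,L)
state=A head=0 tape=___x[x]yyy   (A,x)→(A,_,L)
state=A head=-1 tape=___[x]_yyy   (A,x)→(A,_,L)
state=A head=-2 tape=__[_]__yyy   (A,_)→(A,x,R)
state=A head=-1 tape=__x[_]_yyy   (A,_)→(A,x,R)
state=A head=0 tape=__xx[_]yyy   (A,_)→(A,x,R)
state=A head=1 tape=__xxx[y]yy   (A,y)→(B,x,R)
state=B head=2 tape=__xxxx[y]y   (B,y)→(B,x,L)
state=B head=1 tape=__xxx[x]xy   (B,x)→(A,y,L)
state=A head=0 tape=__xx[x]yxy   (A,x)→(A,_,L)
state=A head=-1 tape=__x[x]_yxy   (A,x)→(A,_,L)
state=A head=-2 tape=__[x]__yxy   (A,x)→(A,_,L)
state=A head=-3 tape=_[_]___yxy   (A,_)→(A,x,R)
state=A head=-2 tape=_x[_]__yxy   (A,_)→(A,x,R)
state=A head=-1 tape=_xx[_]_yxy   (A,_)→(A,x,R)
state=A head=0 tape=_xxx[_]yxy   (A,_)→(A,x,R)
state=A head=1 tape=_xxxx[y]xy   (A,y)→(B,x,R)
state=B head=2 tape=_xxxxx[x]y   (B,x)→(A,y,L)
state=A head=1 tape=_xxxx[x]yy   (A,x)→(A,_,L)
state=A head=0 tape=_xxx[x]_yy   (A,x)→(A,_,L)
state=A head=-1 tape=_xx[x]__yy   (A,x)→(A,_,L)
state=A head=-2 tape=_x[x]___yy   (A,x)→(A,_,L)
state=A head=-3 tape=_[x]____yy   (A,x)→(A,_,L)
state=A head=-4 tape=[_]_____yy   (A,_)→(A,x,R)
state=A head=-3 tape=x[_]____yy   (A,_)→(A,x,R)
state=A head=-2 tape=xx[_]___yy
After 30 steps: state A, head at -2, tape xx____yy.

state A, head at -2, tape xx____yy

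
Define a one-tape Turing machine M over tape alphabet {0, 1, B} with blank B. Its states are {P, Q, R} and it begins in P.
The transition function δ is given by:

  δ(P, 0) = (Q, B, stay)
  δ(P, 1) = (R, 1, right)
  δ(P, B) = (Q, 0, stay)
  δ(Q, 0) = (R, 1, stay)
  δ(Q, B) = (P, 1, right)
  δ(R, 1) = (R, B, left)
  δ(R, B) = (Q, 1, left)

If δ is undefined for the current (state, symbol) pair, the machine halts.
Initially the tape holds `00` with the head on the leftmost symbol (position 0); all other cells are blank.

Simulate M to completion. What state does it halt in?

Q

state=P head=0 tape=BB[0]0B   (P,0)→(Q,B,stay)
state=Q head=0 tape=BB[B]0B   (Q,B)→(P,1,right)
state=P head=1 tape=BB1[0]B   (P,0)→(Q,B,stay)
state=Q head=1 tape=BB1[B]B   (Q,B)→(P,1,right)
state=P head=2 tape=BB11[B]   (P,B)→(Q,0,stay)
state=Q head=2 tape=BB11[0]   (Q,0)→(R,1,stay)
state=R head=2 tape=BB11[1]   (R,1)→(R,B,left)
state=R head=1 tape=BB1[1]B   (R,1)→(R,B,left)
state=R head=0 tape=BB[1]BB   (R,1)→(R,B,left)
state=R head=-1 tape=B[B]BBB   (R,B)→(Q,1,left)
state=Q head=-2 tape=[B]1BBB   (Q,B)→(P,1,right)
state=P head=-1 tape=1[1]BBB   (P,1)→(R,1,right)
state=R head=0 tape=11[B]BB   (R,B)→(Q,1,left)
state=Q head=-1 tape=1[1]1BB
No transition is defined for (Q, 1); M halts in state Q.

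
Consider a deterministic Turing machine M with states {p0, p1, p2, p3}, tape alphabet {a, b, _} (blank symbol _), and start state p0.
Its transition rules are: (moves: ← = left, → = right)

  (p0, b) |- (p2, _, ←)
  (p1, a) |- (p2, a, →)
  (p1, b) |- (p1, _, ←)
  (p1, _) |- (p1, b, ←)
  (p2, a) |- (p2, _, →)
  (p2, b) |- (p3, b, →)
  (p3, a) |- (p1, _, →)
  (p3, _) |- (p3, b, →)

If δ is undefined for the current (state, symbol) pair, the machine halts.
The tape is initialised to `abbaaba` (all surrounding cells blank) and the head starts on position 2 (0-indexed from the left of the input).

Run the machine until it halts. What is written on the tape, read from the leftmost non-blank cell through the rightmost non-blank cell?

abb_a_bb

state=p0 head=2 tape=ab[b]aaba_   (p0,b)→(p2,_,←)
state=p2 head=1 tape=a[b]_aaba_   (p2,b)→(p3,b,→)
state=p3 head=2 tape=ab[_]aaba_   (p3,_)→(p3,b,→)
state=p3 head=3 tape=abb[a]aba_   (p3,a)→(p1,_,→)
state=p1 head=4 tape=abb_[a]ba_   (p1,a)→(p2,a,→)
state=p2 head=5 tape=abb_a[b]a_   (p2,b)→(p3,b,→)
state=p3 head=6 tape=abb_ab[a]_   (p3,a)→(p1,_,→)
state=p1 head=7 tape=abb_ab_[_]   (p1,_)→(p1,b,←)
state=p1 head=6 tape=abb_ab[_]b   (p1,_)→(p1,b,←)
state=p1 head=5 tape=abb_a[b]bb   (p1,b)→(p1,_,←)
state=p1 head=4 tape=abb_[a]_bb   (p1,a)→(p2,a,→)
state=p2 head=5 tape=abb_a[_]bb
The non-blank tape span at halt is abb_a_bb.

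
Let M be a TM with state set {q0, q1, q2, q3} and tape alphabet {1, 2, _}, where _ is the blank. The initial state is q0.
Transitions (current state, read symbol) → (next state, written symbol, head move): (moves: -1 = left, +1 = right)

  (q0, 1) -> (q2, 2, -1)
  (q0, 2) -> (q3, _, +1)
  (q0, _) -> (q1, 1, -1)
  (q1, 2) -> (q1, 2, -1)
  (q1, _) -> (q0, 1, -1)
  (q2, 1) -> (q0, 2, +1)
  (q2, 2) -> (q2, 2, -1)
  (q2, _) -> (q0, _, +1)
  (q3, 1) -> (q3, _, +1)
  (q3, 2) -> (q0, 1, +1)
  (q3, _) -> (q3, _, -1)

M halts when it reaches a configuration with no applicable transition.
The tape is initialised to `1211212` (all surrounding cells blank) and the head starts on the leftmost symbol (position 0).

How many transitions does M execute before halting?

14

state=q0 head=0 tape=_[1]211212_   (q0,1)→(q2,2,-1)
state=q2 head=-1 tape=[_]2211212_   (q2,_)→(q0,_,+1)
state=q0 head=0 tape=_[2]211212_   (q0,2)→(q3,_,+1)
state=q3 head=1 tape=__[2]11212_   (q3,2)→(q0,1,+1)
state=q0 head=2 tape=__1[1]1212_   (q0,1)→(q2,2,-1)
state=q2 head=1 tape=__[1]21212_   (q2,1)→(q0,2,+1)
state=q0 head=2 tape=__2[2]1212_   (q0,2)→(q3,_,+1)
state=q3 head=3 tape=__2_[1]212_   (q3,1)→(q3,_,+1)
state=q3 head=4 tape=__2__[2]12_   (q3,2)→(q0,1,+1)
state=q0 head=5 tape=__2__1[1]2_   (q0,1)→(q2,2,-1)
state=q2 head=4 tape=__2__[1]22_   (q2,1)→(q0,2,+1)
state=q0 head=5 tape=__2__2[2]2_   (q0,2)→(q3,_,+1)
state=q3 head=6 tape=__2__2_[2]_   (q3,2)→(q0,1,+1)
state=q0 head=7 tape=__2__2_1[_]   (q0,_)→(q1,1,-1)
state=q1 head=6 tape=__2__2_[1]1
M halts after 14 transitions.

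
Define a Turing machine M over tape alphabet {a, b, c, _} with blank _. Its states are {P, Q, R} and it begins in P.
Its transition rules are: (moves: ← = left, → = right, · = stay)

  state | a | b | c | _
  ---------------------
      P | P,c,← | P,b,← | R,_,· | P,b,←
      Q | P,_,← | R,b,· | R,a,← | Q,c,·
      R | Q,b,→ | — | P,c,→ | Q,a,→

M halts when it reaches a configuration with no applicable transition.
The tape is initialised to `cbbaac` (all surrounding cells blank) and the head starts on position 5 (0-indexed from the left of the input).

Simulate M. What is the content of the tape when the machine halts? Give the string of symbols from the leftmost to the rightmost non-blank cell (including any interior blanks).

state=P head=5 tape=cbbaa[c]_   (P,c)→(R,_,·)
state=R head=5 tape=cbbaa[_]_   (R,_)→(Q,a,→)
state=Q head=6 tape=cbbaaa[_]   (Q,_)→(Q,c,·)
state=Q head=6 tape=cbbaaa[c]   (Q,c)→(R,a,←)
state=R head=5 tape=cbbaa[a]a   (R,a)→(Q,b,→)
state=Q head=6 tape=cbbaab[a]   (Q,a)→(P,_,←)
state=P head=5 tape=cbbaa[b]_   (P,b)→(P,b,←)
state=P head=4 tape=cbba[a]b_   (P,a)→(P,c,←)
state=P head=3 tape=cbb[a]cb_   (P,a)→(P,c,←)
state=P head=2 tape=cb[b]ccb_   (P,b)→(P,b,←)
state=P head=1 tape=c[b]bccb_   (P,b)→(P,b,←)
state=P head=0 tape=[c]bbccb_   (P,c)→(R,_,·)
state=R head=0 tape=[_]bbccb_   (R,_)→(Q,a,→)
state=Q head=1 tape=a[b]bccb_   (Q,b)→(R,b,·)
state=R head=1 tape=a[b]bccb_
The non-blank tape span at halt is abbccb.

abbccb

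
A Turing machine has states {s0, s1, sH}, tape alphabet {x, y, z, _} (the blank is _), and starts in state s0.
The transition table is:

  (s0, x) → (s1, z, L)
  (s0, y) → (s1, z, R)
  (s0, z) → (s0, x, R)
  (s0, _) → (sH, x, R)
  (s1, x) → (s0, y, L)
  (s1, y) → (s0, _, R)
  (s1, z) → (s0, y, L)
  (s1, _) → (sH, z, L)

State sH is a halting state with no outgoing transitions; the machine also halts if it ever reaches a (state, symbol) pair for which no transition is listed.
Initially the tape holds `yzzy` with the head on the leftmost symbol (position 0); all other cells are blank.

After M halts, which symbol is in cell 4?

state=s0 head=0 tape=[y]zzy__   (s0,y)→(s1,z,R)
state=s1 head=1 tape=z[z]zy__   (s1,z)→(s0,y,L)
state=s0 head=0 tape=[z]yzy__   (s0,z)→(s0,x,R)
state=s0 head=1 tape=x[y]zy__   (s0,y)→(s1,z,R)
state=s1 head=2 tape=xz[z]y__   (s1,z)→(s0,y,L)
state=s0 head=1 tape=x[z]yy__   (s0,z)→(s0,x,R)
state=s0 head=2 tape=xx[y]y__   (s0,y)→(s1,z,R)
state=s1 head=3 tape=xxz[y]__   (s1,y)→(s0,_,R)
state=s0 head=4 tape=xxz_[_]_   (s0,_)→(sH,x,R)
state=sH head=5 tape=xxz_x[_]
Cell 4 holds x when M halts.

x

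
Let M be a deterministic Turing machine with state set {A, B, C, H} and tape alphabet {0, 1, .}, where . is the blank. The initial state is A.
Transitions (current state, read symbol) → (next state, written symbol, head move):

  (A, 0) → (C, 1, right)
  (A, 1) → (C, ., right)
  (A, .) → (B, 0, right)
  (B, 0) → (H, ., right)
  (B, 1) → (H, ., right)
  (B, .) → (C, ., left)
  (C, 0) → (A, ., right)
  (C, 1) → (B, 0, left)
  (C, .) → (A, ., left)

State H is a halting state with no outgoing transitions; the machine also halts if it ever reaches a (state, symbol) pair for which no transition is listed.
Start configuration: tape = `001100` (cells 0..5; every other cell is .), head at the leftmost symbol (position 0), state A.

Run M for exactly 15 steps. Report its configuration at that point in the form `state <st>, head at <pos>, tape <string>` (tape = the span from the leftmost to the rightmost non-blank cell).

state B, head at 3, tape 0000

A | [0]01100   read 0 → write 1, move right, go to C
C | 1[0]1100   read 0 → write ., move right, go to A
A | 1.[1]100   read 1 → write ., move right, go to C
C | 1..[1]00   read 1 → write 0, move left, go to B
B | 1.[.]000   read . → write ., move left, go to C
C | 1[.].000   read . → write ., move left, go to A
A | [1]..000   read 1 → write ., move right, go to C
C | .[.].000   read . → write ., move left, go to A
A | [.]..000   read . → write 0, move right, go to B
B | 0[.].000   read . → write ., move left, go to C
C | [0]..000   read 0 → write ., move right, go to A
A | .[.].000   read . → write 0, move right, go to B
B | .0[.]000   read . → write ., move left, go to C
C | .[0].000   read 0 → write ., move right, go to A
A | ..[.]000   read . → write 0, move right, go to B
B | ..0[0]00
After 15 steps: state B, head at 3, tape 0000.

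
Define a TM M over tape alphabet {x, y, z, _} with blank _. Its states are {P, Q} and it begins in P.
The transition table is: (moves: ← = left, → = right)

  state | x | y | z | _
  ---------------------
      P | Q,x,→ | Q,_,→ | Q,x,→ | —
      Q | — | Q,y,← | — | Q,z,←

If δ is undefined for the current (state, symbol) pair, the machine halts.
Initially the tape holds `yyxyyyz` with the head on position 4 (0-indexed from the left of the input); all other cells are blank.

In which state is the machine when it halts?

Q

state=P head=4 tape=yyxy[y]yz   (P,y)→(Q,_,→)
state=Q head=5 tape=yyxy_[y]z   (Q,y)→(Q,y,←)
state=Q head=4 tape=yyxy[_]yz   (Q,_)→(Q,z,←)
state=Q head=3 tape=yyx[y]zyz   (Q,y)→(Q,y,←)
state=Q head=2 tape=yy[x]yzyz
No transition is defined for (Q, x); M halts in state Q.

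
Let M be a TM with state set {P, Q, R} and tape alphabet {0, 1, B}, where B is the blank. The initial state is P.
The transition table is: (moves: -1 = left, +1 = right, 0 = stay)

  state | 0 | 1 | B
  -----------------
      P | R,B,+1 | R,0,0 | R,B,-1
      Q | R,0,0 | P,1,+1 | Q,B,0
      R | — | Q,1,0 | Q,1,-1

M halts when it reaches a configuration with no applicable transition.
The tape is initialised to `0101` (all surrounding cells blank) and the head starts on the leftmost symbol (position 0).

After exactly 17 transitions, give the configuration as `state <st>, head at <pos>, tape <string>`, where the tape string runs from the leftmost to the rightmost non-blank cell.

state=P head=0 tape=[0]101B   (P,0)→(R,B,+1)
state=R head=1 tape=B[1]01B   (R,1)→(Q,1,0)
state=Q head=1 tape=B[1]01B   (Q,1)→(P,1,+1)
state=P head=2 tape=B1[0]1B   (P,0)→(R,B,+1)
state=R head=3 tape=B1B[1]B   (R,1)→(Q,1,0)
state=Q head=3 tape=B1B[1]B   (Q,1)→(P,1,+1)
state=P head=4 tape=B1B1[B]   (P,B)→(R,B,-1)
state=R head=3 tape=B1B[1]B   (R,1)→(Q,1,0)
state=Q head=3 tape=B1B[1]B   (Q,1)→(P,1,+1)
state=P head=4 tape=B1B1[B]   (P,B)→(R,B,-1)
state=R head=3 tape=B1B[1]B   (R,1)→(Q,1,0)
state=Q head=3 tape=B1B[1]B   (Q,1)→(P,1,+1)
state=P head=4 tape=B1B1[B]   (P,B)→(R,B,-1)
state=R head=3 tape=B1B[1]B   (R,1)→(Q,1,0)
state=Q head=3 tape=B1B[1]B   (Q,1)→(P,1,+1)
state=P head=4 tape=B1B1[B]   (P,B)→(R,B,-1)
state=R head=3 tape=B1B[1]B   (R,1)→(Q,1,0)
state=Q head=3 tape=B1B[1]B
After 17 steps: state Q, head at 3, tape 1B1.

state Q, head at 3, tape 1B1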